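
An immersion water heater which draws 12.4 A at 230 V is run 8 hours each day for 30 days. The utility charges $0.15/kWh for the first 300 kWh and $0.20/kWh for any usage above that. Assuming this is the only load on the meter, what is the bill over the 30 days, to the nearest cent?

Power = 12.4 A × 230 V = 2852 W = 2.852 kW
Runtime = 8 h/day × 30 days = 240 h
Energy = 2.852 kW × 240 h = 684.48 kWh
Tier 1 (0–300 kWh): 300 × $0.15 = $45
Above 300 kWh: 384.48 × $0.20 = $76.896
Bill = $121.90

$121.90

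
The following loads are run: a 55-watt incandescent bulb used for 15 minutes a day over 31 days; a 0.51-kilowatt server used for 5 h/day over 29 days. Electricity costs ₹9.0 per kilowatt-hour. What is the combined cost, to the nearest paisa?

₹669.39

incandescent bulb: Runtime = 15 min × 31 = 465 min = 7.75 h
incandescent bulb: 0.055 kW × 7.75 h = 0.42625 kWh
server: Runtime = 5 h/day × 29 days = 145 h
server: 0.51 kW × 145 h = 73.95 kWh
Total energy = 74.37625 kWh
Cost = 74.37625 × ₹9.0 = ₹669.39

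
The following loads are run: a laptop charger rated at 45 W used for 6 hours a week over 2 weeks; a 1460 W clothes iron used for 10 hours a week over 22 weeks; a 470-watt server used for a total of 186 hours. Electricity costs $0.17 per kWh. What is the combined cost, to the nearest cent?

$69.56

laptop charger: Runtime = 6 h/week × 2 weeks = 12 h
laptop charger: 0.045 kW × 12 h = 0.54 kWh
clothes iron: Runtime = 10 h/week × 22 weeks = 220 h
clothes iron: 1.46 kW × 220 h = 321.2 kWh
server: 0.47 kW × 186 h = 87.42 kWh
Total energy = 409.16 kWh
Cost = 409.16 × $0.17 = $69.56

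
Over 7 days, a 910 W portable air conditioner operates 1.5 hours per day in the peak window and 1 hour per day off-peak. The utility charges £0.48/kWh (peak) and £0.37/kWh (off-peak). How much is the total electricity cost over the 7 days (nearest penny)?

£6.94

Peak energy = 0.91 kW × 1.5 h × 7 = 9.555 kWh
Off-peak energy = 0.91 kW × 1 h × 7 = 6.37 kWh
Cost = 9.555 × £0.48 + 6.37 × £0.37 = £4.5864 + £2.3569 = £6.94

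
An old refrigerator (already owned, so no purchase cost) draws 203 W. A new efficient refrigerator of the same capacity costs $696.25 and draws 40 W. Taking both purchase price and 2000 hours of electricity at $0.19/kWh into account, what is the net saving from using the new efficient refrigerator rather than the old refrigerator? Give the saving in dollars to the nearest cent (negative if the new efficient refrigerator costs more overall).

-$634.31

old refrigerator: $0.00 + (203/1000) kW × 2000 h × $0.19 = $0.00 + $77.14 = $77.14
new efficient refrigerator: $696.25 + (40/1000) kW × 2000 h × $0.19 = $696.25 + $15.2 = $711.45
Saving = $77.14 − $711.45 = −$634.31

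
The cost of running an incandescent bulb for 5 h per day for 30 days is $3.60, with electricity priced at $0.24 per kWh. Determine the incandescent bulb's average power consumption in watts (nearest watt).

100 W

Energy = $3.60 ÷ $0.24/kWh = 15 kWh
Runtime = 5 h/day × 30 days = 150 h
Power = 15 kWh ÷ 150 h = 0.1 kW = 100 W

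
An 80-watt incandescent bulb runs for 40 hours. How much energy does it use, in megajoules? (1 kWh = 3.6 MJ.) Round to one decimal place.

Energy = 0.08 kW × 40 h = 3.2 kWh
= 3.2 × 3.6 MJ = 11.5 MJ

11.5 MJ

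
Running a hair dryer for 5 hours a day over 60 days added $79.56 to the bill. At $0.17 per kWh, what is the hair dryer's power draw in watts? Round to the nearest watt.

1560 W

Energy = $79.56 ÷ $0.17/kWh = 468 kWh
Runtime = 5 h/day × 60 days = 300 h
Power = 468 kWh ÷ 300 h = 1.56 kW = 1560 W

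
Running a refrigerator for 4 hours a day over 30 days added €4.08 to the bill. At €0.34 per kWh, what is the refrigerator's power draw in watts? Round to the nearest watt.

100 W

Energy = €4.08 ÷ €0.34/kWh = 12 kWh
Runtime = 4 h/day × 30 days = 120 h
Power = 12 kWh ÷ 120 h = 0.1 kW = 100 W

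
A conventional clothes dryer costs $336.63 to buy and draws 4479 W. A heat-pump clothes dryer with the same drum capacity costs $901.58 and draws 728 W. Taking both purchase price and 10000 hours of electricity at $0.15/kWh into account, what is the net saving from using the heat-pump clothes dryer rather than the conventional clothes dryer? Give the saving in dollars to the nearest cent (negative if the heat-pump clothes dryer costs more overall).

conventional clothes dryer: $336.63 + (4479/1000) kW × 10000 h × $0.15 = $336.63 + $6718.5 = $7055.13
heat-pump clothes dryer: $901.58 + (728/1000) kW × 10000 h × $0.15 = $901.58 + $1092 = $1993.58
Saving = $7055.13 − $1993.58 = $5061.55

$5061.55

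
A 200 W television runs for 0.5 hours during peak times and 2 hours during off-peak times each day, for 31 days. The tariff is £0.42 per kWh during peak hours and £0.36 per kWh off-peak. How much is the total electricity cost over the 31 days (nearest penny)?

Peak energy = 0.2 kW × 0.5 h × 31 = 3.1 kWh
Off-peak energy = 0.2 kW × 2 h × 31 = 12.4 kWh
Cost = 3.1 × £0.42 + 12.4 × £0.36 = £1.302 + £4.464 = £5.77

£5.77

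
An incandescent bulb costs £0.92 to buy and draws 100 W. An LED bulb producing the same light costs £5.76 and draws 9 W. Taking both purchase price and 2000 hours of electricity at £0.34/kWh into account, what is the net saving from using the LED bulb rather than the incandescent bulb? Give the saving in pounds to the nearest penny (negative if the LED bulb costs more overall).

£57.04

incandescent bulb: £0.92 + (100/1000) kW × 2000 h × £0.34 = £0.92 + £68 = £68.92
LED bulb: £5.76 + (9/1000) kW × 2000 h × £0.34 = £5.76 + £6.12 = £11.88
Saving = £68.92 − £11.88 = £57.04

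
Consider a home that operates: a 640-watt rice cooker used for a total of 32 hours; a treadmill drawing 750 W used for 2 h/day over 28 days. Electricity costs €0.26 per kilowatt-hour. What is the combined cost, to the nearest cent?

€16.24

rice cooker: 0.64 kW × 32 h = 20.48 kWh
treadmill: Runtime = 2 h/day × 28 days = 56 h
treadmill: 0.75 kW × 56 h = 42 kWh
Total energy = 62.48 kWh
Cost = 62.48 × €0.26 = €16.24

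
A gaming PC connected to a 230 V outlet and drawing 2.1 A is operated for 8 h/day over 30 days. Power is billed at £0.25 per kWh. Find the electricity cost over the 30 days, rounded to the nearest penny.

Power = 2.1 A × 230 V = 483 W = 0.483 kW
Runtime = 8 h/day × 30 days = 240 h
Energy = 0.483 kW × 240 h = 115.92 kWh
Cost = 115.92 kWh × £0.25/kWh = £28.98

£28.98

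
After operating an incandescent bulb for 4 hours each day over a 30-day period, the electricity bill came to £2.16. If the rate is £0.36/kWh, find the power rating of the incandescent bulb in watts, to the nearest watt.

Energy = £2.16 ÷ £0.36/kWh = 6 kWh
Runtime = 4 h/day × 30 days = 120 h
Power = 6 kWh ÷ 120 h = 0.05 kW = 50 W

50 W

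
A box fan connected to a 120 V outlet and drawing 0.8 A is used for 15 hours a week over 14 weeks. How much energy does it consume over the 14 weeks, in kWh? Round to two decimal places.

Power = 0.8 A × 120 V = 96 W = 0.096 kW
Runtime = 15 h/week × 14 weeks = 210 h
Energy = 0.096 kW × 210 h = 20.16 kWh

20.16 kWh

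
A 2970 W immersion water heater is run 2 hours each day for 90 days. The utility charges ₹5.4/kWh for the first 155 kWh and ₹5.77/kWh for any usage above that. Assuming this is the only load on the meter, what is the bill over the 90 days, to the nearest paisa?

₹3027.29

Runtime = 2 h/day × 90 days = 180 h
Energy = 2.97 kW × 180 h = 534.6 kWh
Tier 1 (0–155 kWh): 155 × ₹5.4 = ₹837
Above 155 kWh: 379.6 × ₹5.77 = ₹2190.292
Bill = ₹3027.29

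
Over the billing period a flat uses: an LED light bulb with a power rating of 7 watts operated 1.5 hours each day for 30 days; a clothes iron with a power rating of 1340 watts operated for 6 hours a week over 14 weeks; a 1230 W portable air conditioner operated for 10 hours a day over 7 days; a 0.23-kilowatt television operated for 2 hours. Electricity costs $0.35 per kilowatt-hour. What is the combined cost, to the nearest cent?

$69.80

LED light bulb: Runtime = 1.5 h/day × 30 days = 45 h
LED light bulb: 0.007 kW × 45 h = 0.315 kWh
clothes iron: Runtime = 6 h/week × 14 weeks = 84 h
clothes iron: 1.34 kW × 84 h = 112.56 kWh
portable air conditioner: Runtime = 10 h/day × 7 days = 70 h
portable air conditioner: 1.23 kW × 70 h = 86.1 kWh
television: 0.23 kW × 2 h = 0.46 kWh
Total energy = 199.435 kWh
Cost = 199.435 × $0.35 = $69.80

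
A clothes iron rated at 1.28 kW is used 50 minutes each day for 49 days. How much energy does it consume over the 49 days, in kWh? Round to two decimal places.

Runtime = 50 min × 49 = 2450 min = 40.833333… h
Energy = 1.28 kW × 40.833333… h = 52.266666… kWh ≈ 52.27 kWh

52.27 kWh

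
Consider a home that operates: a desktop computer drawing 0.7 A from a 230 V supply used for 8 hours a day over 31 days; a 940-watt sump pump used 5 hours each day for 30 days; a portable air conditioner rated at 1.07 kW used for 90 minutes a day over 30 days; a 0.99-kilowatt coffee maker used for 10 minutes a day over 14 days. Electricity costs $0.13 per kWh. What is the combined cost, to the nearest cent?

desktop computer: Power = 0.7 A × 230 V = 161 W = 0.161 kW
desktop computer: Runtime = 8 h/day × 31 days = 248 h
desktop computer: 0.161 kW × 248 h = 39.928 kWh
sump pump: Runtime = 5 h/day × 30 days = 150 h
sump pump: 0.94 kW × 150 h = 141 kWh
portable air conditioner: Runtime = 90 min × 30 = 2700 min = 45 h
portable air conditioner: 1.07 kW × 45 h = 48.15 kWh
coffee maker: Runtime = 10 min × 14 = 140 min = 2.333333… h
coffee maker: 0.99 kW × 2.333333… h = 2.31 kWh
Total energy = 231.388 kWh
Cost = 231.388 × $0.13 = $30.08

$30.08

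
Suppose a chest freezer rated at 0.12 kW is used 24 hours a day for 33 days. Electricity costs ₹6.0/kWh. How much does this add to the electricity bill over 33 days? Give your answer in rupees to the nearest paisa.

₹570.24

Runtime = 24 h × 33 = 792 h
Energy = 0.12 kW × 792 h = 95.04 kWh
Cost = 95.04 kWh × ₹6.0/kWh = ₹570.24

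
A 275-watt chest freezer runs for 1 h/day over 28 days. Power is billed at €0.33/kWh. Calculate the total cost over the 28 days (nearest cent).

€2.54

Runtime = 1 h/day × 28 days = 28 h
Energy = 0.275 kW × 28 h = 7.7 kWh
Cost = 7.7 kWh × €0.33/kWh = €2.54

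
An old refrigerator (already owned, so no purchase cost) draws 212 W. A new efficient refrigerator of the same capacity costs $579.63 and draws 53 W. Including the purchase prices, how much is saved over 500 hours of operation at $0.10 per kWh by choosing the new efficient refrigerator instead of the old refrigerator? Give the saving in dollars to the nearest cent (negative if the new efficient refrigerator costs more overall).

-$571.68

old refrigerator: $0.00 + (212/1000) kW × 500 h × $0.10 = $0.00 + $10.6 = $10.6
new efficient refrigerator: $579.63 + (53/1000) kW × 500 h × $0.10 = $579.63 + $2.65 = $582.28
Saving = $10.6 − $582.28 = −$571.68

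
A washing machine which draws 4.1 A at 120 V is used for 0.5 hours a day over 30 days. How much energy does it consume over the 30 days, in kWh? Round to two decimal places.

7.38 kWh

Power = 4.1 A × 120 V = 492 W = 0.492 kW
Runtime = 0.5 h/day × 30 days = 15 h
Energy = 0.492 kW × 15 h = 7.38 kWh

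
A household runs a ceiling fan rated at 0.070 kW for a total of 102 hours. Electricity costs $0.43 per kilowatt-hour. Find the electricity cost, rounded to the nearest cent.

Energy = 0.07 kW × 102 h = 7.14 kWh
Cost = 7.14 kWh × $0.43/kWh = $3.07

$3.07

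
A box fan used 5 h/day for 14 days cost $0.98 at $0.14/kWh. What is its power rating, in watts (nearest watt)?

100 W

Energy = $0.98 ÷ $0.14/kWh = 7 kWh
Runtime = 5 h/day × 14 days = 70 h
Power = 7 kWh ÷ 70 h = 0.1 kW = 100 W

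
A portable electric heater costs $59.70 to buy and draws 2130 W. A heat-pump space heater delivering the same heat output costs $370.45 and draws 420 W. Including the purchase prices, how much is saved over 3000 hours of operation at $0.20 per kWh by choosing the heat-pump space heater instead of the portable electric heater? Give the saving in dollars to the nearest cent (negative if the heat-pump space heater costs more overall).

$715.25

portable electric heater: $59.70 + (2130/1000) kW × 3000 h × $0.20 = $59.70 + $1278 = $1337.7
heat-pump space heater: $370.45 + (420/1000) kW × 3000 h × $0.20 = $370.45 + $252 = $622.45
Saving = $1337.7 − $622.45 = $715.25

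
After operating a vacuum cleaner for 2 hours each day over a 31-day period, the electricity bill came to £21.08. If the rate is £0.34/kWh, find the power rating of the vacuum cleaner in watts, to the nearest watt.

Energy = £21.08 ÷ £0.34/kWh = 62 kWh
Runtime = 2 h/day × 31 days = 62 h
Power = 62 kWh ÷ 62 h = 1 kW = 1000 W

1000 W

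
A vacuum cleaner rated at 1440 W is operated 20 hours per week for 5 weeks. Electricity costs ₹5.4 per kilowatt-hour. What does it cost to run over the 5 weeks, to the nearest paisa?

₹777.60

Runtime = 20 h/week × 5 weeks = 100 h
Energy = 1.44 kW × 100 h = 144 kWh
Cost = 144 kWh × ₹5.4/kWh = ₹777.60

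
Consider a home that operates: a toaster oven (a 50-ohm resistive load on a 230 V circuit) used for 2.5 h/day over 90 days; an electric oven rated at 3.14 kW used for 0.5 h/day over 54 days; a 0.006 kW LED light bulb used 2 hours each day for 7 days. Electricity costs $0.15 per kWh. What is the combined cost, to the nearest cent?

$48.44

toaster oven: Power = V²/R = 230²/50 = 1058 W = 1.058 kW
toaster oven: Runtime = 2.5 h/day × 90 days = 225 h
toaster oven: 1.058 kW × 225 h = 238.05 kWh
electric oven: Runtime = 0.5 h/day × 54 days = 27 h
electric oven: 3.14 kW × 27 h = 84.78 kWh
LED light bulb: Runtime = 2 h/day × 7 days = 14 h
LED light bulb: 0.006 kW × 14 h = 0.084 kWh
Total energy = 322.914 kWh
Cost = 322.914 × $0.15 = $48.44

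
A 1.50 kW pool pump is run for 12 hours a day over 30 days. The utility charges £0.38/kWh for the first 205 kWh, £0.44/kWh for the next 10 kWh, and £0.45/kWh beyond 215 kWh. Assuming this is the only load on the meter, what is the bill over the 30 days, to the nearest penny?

£228.55

Runtime = 12 h/day × 30 days = 360 h
Energy = 1.5 kW × 360 h = 540 kWh
Tier 1 (0–205 kWh): 205 × £0.38 = £77.9
Tier 2 (205–215 kWh): 10 × £0.44 = £4.4
Above 215 kWh: 325 × £0.45 = £146.25
Bill = £228.55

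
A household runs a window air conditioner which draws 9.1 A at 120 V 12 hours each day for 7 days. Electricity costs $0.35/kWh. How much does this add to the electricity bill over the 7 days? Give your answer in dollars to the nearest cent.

$32.10

Power = 9.1 A × 120 V = 1092 W = 1.092 kW
Runtime = 12 h/day × 7 days = 84 h
Energy = 1.092 kW × 84 h = 91.728 kWh
Cost = 91.728 kWh × $0.35/kWh = $32.10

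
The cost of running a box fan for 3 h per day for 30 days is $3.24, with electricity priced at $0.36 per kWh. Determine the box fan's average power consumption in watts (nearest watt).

Energy = $3.24 ÷ $0.36/kWh = 9 kWh
Runtime = 3 h/day × 30 days = 90 h
Power = 9 kWh ÷ 90 h = 0.1 kW = 100 W

100 W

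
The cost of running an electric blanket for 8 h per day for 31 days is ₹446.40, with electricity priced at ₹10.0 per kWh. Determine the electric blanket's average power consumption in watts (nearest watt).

180 W

Energy = ₹446.40 ÷ ₹10.0/kWh = 44.64 kWh
Runtime = 8 h/day × 31 days = 248 h
Power = 44.64 kWh ÷ 248 h = 0.18 kW = 180 W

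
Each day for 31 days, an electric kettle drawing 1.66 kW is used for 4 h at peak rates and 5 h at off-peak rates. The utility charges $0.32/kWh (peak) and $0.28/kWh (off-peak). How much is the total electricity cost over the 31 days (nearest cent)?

Peak energy = 1.66 kW × 4 h × 31 = 205.84 kWh
Off-peak energy = 1.66 kW × 5 h × 31 = 257.3 kWh
Cost = 205.84 × $0.32 + 257.3 × $0.28 = $65.8688 + $72.044 = $137.91

$137.91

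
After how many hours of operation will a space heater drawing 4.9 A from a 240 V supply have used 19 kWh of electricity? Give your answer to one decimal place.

16.2 h

Power = 4.9 A × 240 V = 1176 W = 1.176 kW
Hours = 19 kWh ÷ 1.176 kW = 16.2 h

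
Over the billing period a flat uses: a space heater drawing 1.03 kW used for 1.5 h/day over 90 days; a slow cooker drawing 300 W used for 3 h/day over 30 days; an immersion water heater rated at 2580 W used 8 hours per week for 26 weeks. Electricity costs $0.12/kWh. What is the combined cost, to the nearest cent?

$84.32

space heater: Runtime = 1.5 h/day × 90 days = 135 h
space heater: 1.03 kW × 135 h = 139.05 kWh
slow cooker: Runtime = 3 h/day × 30 days = 90 h
slow cooker: 0.3 kW × 90 h = 27 kWh
immersion water heater: Runtime = 8 h/week × 26 weeks = 208 h
immersion water heater: 2.58 kW × 208 h = 536.64 kWh
Total energy = 702.69 kWh
Cost = 702.69 × $0.12 = $84.32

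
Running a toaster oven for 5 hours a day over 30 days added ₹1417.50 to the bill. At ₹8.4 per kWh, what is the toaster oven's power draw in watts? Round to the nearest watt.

Energy = ₹1417.50 ÷ ₹8.4/kWh = 168.75 kWh
Runtime = 5 h/day × 30 days = 150 h
Power = 168.75 kWh ÷ 150 h = 1.125 kW = 1125 W

1125 W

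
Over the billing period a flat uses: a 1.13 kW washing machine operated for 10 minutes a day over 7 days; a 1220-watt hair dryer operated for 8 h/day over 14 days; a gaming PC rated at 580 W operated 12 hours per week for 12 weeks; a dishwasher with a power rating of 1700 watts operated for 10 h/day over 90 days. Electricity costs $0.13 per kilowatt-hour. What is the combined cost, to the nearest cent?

$227.69

washing machine: Runtime = 10 min × 7 = 70 min = 1.166666… h
washing machine: 1.13 kW × 1.166666… h = 1.318333… kWh
hair dryer: Runtime = 8 h/day × 14 days = 112 h
hair dryer: 1.22 kW × 112 h = 136.64 kWh
gaming PC: Runtime = 12 h/week × 12 weeks = 144 h
gaming PC: 0.58 kW × 144 h = 83.52 kWh
dishwasher: Runtime = 10 h/day × 90 days = 900 h
dishwasher: 1.7 kW × 900 h = 1530 kWh
Total energy = 1751.478333… kWh
Cost = 1751.478333… × $0.13 = $227.69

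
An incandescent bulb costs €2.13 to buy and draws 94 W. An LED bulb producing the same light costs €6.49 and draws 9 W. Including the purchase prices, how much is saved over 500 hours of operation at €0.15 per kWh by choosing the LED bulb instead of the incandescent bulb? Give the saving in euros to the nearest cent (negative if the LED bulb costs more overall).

incandescent bulb: €2.13 + (94/1000) kW × 500 h × €0.15 = €2.13 + €7.05 = €9.18
LED bulb: €6.49 + (9/1000) kW × 500 h × €0.15 = €6.49 + €0.675 = €7.165
Saving = €9.18 − €7.165 = €2.015 → €2.02

€2.02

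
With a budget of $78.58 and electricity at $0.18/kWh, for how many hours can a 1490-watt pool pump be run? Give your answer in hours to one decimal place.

Energy available = $78.58 ÷ $0.18/kWh = 436.5556 kWh
Hours = 436.5556 kWh ÷ 1.49 kW = 293.0 h

293.0 h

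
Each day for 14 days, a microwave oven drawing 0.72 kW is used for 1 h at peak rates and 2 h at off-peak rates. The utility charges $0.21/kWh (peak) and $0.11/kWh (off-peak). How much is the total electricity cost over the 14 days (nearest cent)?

Peak energy = 0.72 kW × 1 h × 14 = 10.08 kWh
Off-peak energy = 0.72 kW × 2 h × 14 = 20.16 kWh
Cost = 10.08 × $0.21 + 20.16 × $0.11 = $2.1168 + $2.2176 = $4.33

$4.33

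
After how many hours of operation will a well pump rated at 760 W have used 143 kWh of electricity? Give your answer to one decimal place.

Hours = 143 kWh ÷ 0.76 kW = 188.2 h

188.2 h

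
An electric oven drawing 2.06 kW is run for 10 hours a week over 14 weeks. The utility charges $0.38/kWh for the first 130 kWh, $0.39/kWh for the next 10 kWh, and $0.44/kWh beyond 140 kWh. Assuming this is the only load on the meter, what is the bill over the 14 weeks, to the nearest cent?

Runtime = 10 h/week × 14 weeks = 140 h
Energy = 2.06 kW × 140 h = 288.4 kWh
Tier 1 (0–130 kWh): 130 × $0.38 = $49.4
Tier 2 (130–140 kWh): 10 × $0.39 = $3.9
Above 140 kWh: 148.4 × $0.44 = $65.296
Bill = $118.60

$118.60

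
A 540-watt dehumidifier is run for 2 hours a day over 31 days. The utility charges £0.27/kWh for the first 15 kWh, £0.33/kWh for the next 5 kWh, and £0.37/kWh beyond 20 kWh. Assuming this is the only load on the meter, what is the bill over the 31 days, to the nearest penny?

£10.69

Runtime = 2 h/day × 31 days = 62 h
Energy = 0.54 kW × 62 h = 33.48 kWh
Tier 1 (0–15 kWh): 15 × £0.27 = £4.05
Tier 2 (15–20 kWh): 5 × £0.33 = £1.65
Above 20 kWh: 13.48 × £0.37 = £4.9876
Bill = £10.69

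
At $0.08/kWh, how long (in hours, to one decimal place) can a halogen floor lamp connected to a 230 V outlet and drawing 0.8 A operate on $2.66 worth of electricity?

Power = 0.8 A × 230 V = 184 W = 0.184 kW
Energy available = $2.66 ÷ $0.08/kWh = 33.25 kWh
Hours = 33.25 kWh ÷ 0.184 kW = 180.7 h

180.7 h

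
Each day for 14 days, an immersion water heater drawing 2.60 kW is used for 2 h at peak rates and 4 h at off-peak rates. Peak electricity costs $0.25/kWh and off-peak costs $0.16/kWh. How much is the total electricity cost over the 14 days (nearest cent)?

Peak energy = 2.6 kW × 2 h × 14 = 72.8 kWh
Off-peak energy = 2.6 kW × 4 h × 14 = 145.6 kWh
Cost = 72.8 × $0.25 + 145.6 × $0.16 = $18.2 + $23.296 = $41.50

$41.50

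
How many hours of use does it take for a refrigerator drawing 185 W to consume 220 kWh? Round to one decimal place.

Hours = 220 kWh ÷ 0.185 kW = 1189.2 h

1189.2 h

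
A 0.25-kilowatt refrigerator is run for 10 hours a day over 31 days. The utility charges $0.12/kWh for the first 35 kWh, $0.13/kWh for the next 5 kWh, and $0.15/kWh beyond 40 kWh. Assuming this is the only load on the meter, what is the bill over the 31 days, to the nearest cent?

Runtime = 10 h/day × 31 days = 310 h
Energy = 0.25 kW × 310 h = 77.5 kWh
Tier 1 (0–35 kWh): 35 × $0.12 = $4.2
Tier 2 (35–40 kWh): 5 × $0.13 = $0.65
Above 40 kWh: 37.5 × $0.15 = $5.625
Bill = $10.48

$10.48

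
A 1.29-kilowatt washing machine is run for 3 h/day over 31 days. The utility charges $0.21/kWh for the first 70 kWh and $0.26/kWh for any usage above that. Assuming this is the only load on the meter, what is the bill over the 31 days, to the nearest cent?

$27.69

Runtime = 3 h/day × 31 days = 93 h
Energy = 1.29 kW × 93 h = 119.97 kWh
Tier 1 (0–70 kWh): 70 × $0.21 = $14.7
Above 70 kWh: 49.97 × $0.26 = $12.9922
Bill = $27.69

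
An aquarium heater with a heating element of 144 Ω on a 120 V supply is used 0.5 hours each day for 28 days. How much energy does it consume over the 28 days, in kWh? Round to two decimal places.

1.40 kWh

Power = V²/R = 120²/144 = 100 W = 0.1 kW
Runtime = 0.5 h/day × 28 days = 14 h
Energy = 0.1 kW × 14 h = 1.4 kWh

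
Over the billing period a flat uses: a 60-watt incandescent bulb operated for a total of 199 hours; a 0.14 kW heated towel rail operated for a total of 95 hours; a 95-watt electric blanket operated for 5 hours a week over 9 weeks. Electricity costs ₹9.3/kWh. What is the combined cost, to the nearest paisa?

₹274.49

incandescent bulb: 0.06 kW × 199 h = 11.94 kWh
heated towel rail: 0.14 kW × 95 h = 13.3 kWh
electric blanket: Runtime = 5 h/week × 9 weeks = 45 h
electric blanket: 0.095 kW × 45 h = 4.275 kWh
Total energy = 29.515 kWh
Cost = 29.515 × ₹9.3 = ₹274.49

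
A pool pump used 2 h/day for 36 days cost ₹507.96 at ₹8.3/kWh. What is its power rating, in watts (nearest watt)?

850 W

Energy = ₹507.96 ÷ ₹8.3/kWh = 61.2 kWh
Runtime = 2 h/day × 36 days = 72 h
Power = 61.2 kWh ÷ 72 h = 0.85 kW = 850 W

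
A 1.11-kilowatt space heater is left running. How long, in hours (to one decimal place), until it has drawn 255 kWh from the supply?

Hours = 255 kWh ÷ 1.11 kW = 229.7 h

229.7 h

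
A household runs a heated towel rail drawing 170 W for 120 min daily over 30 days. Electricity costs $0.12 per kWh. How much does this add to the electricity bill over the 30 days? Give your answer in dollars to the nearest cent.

Runtime = 120 min × 30 = 3600 min = 60 h
Energy = 0.17 kW × 60 h = 10.2 kWh
Cost = 10.2 kWh × $0.12/kWh = $1.22

$1.22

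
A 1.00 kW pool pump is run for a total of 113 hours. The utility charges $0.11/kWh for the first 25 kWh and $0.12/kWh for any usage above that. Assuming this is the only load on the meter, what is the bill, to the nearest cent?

$13.31

Energy = 1 kW × 113 h = 113 kWh
Tier 1 (0–25 kWh): 25 × $0.11 = $2.75
Above 25 kWh: 88 × $0.12 = $10.56
Bill = $13.31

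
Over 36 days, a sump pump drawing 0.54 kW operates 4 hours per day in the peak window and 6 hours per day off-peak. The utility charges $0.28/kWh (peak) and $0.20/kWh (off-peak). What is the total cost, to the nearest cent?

$45.10

Peak energy = 0.54 kW × 4 h × 36 = 77.76 kWh
Off-peak energy = 0.54 kW × 6 h × 36 = 116.64 kWh
Cost = 77.76 × $0.28 + 116.64 × $0.20 = $21.7728 + $23.328 = $45.10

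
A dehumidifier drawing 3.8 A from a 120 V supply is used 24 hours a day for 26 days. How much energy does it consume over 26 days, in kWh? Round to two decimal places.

284.54 kWh

Power = 3.8 A × 120 V = 456 W = 0.456 kW
Runtime = 24 h × 26 = 624 h
Energy = 0.456 kW × 624 h = 284.544 kWh ≈ 284.54 kWh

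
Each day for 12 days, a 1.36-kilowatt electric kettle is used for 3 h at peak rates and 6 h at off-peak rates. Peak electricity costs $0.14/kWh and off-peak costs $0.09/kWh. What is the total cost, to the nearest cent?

$15.67

Peak energy = 1.36 kW × 3 h × 12 = 48.96 kWh
Off-peak energy = 1.36 kW × 6 h × 12 = 97.92 kWh
Cost = 48.96 × $0.14 + 97.92 × $0.09 = $6.8544 + $8.8128 = $15.67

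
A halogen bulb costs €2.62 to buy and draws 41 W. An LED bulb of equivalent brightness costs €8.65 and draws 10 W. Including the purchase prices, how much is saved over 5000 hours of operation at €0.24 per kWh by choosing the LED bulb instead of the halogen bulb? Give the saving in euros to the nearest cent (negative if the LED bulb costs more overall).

€31.17

halogen bulb: €2.62 + (41/1000) kW × 5000 h × €0.24 = €2.62 + €49.2 = €51.82
LED bulb: €8.65 + (10/1000) kW × 5000 h × €0.24 = €8.65 + €12 = €20.65
Saving = €51.82 − €20.65 = €31.17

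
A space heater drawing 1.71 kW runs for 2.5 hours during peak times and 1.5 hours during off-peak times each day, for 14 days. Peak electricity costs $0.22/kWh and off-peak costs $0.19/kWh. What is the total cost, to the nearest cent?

$19.99

Peak energy = 1.71 kW × 2.5 h × 14 = 59.85 kWh
Off-peak energy = 1.71 kW × 1.5 h × 14 = 35.91 kWh
Cost = 59.85 × $0.22 + 35.91 × $0.19 = $13.167 + $6.8229 = $19.99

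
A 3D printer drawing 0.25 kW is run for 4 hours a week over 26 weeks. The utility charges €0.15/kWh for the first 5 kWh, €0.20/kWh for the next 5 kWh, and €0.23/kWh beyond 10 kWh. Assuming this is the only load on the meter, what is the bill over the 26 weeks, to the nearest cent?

Runtime = 4 h/week × 26 weeks = 104 h
Energy = 0.25 kW × 104 h = 26 kWh
Tier 1 (0–5 kWh): 5 × €0.15 = €0.75
Tier 2 (5–10 kWh): 5 × €0.20 = €1
Above 10 kWh: 16 × €0.23 = €3.68
Bill = €5.43

€5.43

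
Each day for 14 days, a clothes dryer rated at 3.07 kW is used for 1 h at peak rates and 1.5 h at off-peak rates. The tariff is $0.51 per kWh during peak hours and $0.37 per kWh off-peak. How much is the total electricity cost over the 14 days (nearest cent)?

Peak energy = 3.07 kW × 1 h × 14 = 42.98 kWh
Off-peak energy = 3.07 kW × 1.5 h × 14 = 64.47 kWh
Cost = 42.98 × $0.51 + 64.47 × $0.37 = $21.9198 + $23.8539 = $45.77

$45.77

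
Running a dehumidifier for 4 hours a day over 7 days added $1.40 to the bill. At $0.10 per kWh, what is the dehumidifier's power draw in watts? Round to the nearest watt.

Energy = $1.40 ÷ $0.10/kWh = 14 kWh
Runtime = 4 h/day × 7 days = 28 h
Power = 14 kWh ÷ 28 h = 0.5 kW = 500 W

500 W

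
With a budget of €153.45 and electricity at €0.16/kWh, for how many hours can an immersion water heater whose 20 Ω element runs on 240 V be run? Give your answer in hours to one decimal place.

Power = V²/R = 240²/20 = 2880 W = 2.88 kW
Energy available = €153.45 ÷ €0.16/kWh = 959.0625 kWh
Hours = 959.0625 kWh ÷ 2.88 kW = 333.0 h

333.0 h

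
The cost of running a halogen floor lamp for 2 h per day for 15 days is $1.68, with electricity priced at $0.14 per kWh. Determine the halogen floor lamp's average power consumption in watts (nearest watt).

Energy = $1.68 ÷ $0.14/kWh = 12 kWh
Runtime = 2 h/day × 15 days = 30 h
Power = 12 kWh ÷ 30 h = 0.4 kW = 400 W

400 W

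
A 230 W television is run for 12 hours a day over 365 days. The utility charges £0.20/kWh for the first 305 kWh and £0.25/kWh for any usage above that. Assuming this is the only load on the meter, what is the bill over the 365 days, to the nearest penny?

Runtime = 12 h/day × 365 days = 4380 h
Energy = 0.23 kW × 4380 h = 1007.4 kWh
Tier 1 (0–305 kWh): 305 × £0.20 = £61
Above 305 kWh: 702.4 × £0.25 = £175.6
Bill = £236.60

£236.60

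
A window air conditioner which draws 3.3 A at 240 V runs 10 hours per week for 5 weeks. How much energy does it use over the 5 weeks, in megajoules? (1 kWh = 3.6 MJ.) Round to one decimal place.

Power = 3.3 A × 240 V = 792 W = 0.792 kW
Runtime = 10 h/week × 5 weeks = 50 h
Energy = 0.792 kW × 50 h = 39.6 kWh
= 39.6 × 3.6 MJ = 142.6 MJ

142.6 MJ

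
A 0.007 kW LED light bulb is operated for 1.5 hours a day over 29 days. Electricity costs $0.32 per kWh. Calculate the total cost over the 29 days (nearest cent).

$0.10

Runtime = 1.5 h/day × 29 days = 43.5 h
Energy = 0.007 kW × 43.5 h = 0.3045 kWh
Cost = 0.3045 kWh × $0.32/kWh = $0.10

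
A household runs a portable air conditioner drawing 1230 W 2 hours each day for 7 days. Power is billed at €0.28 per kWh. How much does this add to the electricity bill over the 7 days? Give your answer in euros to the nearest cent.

€4.82

Runtime = 2 h/day × 7 days = 14 h
Energy = 1.23 kW × 14 h = 17.22 kWh
Cost = 17.22 kWh × €0.28/kWh = €4.82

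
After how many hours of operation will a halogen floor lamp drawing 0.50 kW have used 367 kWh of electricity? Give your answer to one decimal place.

734.0 h

Hours = 367 kWh ÷ 0.5 kW = 734.0 h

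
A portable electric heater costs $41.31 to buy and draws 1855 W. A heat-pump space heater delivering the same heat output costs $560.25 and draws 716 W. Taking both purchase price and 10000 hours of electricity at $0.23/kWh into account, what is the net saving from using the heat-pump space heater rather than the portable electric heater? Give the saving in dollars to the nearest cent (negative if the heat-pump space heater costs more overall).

portable electric heater: $41.31 + (1855/1000) kW × 10000 h × $0.23 = $41.31 + $4266.5 = $4307.81
heat-pump space heater: $560.25 + (716/1000) kW × 10000 h × $0.23 = $560.25 + $1646.8 = $2207.05
Saving = $4307.81 − $2207.05 = $2100.76

$2100.76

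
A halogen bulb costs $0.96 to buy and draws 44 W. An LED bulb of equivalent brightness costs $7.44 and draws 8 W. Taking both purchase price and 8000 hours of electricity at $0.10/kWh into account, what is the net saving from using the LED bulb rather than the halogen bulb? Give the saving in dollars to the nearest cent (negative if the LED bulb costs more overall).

halogen bulb: $0.96 + (44/1000) kW × 8000 h × $0.10 = $0.96 + $35.2 = $36.16
LED bulb: $7.44 + (8/1000) kW × 8000 h × $0.10 = $7.44 + $6.4 = $13.84
Saving = $36.16 − $13.84 = $22.32

$22.32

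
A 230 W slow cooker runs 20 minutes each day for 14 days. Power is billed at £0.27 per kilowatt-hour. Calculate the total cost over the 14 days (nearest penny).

£0.29

Runtime = 20 min × 14 = 280 min = 4.666666… h
Energy = 0.23 kW × 4.666666… h = 1.073333… kWh
Cost = 1.073333… kWh × £0.27/kWh = £0.29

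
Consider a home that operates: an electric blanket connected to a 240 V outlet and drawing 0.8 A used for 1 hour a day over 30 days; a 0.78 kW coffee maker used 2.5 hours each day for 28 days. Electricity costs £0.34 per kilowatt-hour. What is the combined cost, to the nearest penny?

electric blanket: Power = 0.8 A × 240 V = 192 W = 0.192 kW
electric blanket: Runtime = 1 h/day × 30 days = 30 h
electric blanket: 0.192 kW × 30 h = 5.76 kWh
coffee maker: Runtime = 2.5 h/day × 28 days = 70 h
coffee maker: 0.78 kW × 70 h = 54.6 kWh
Total energy = 60.36 kWh
Cost = 60.36 × £0.34 = £20.52

£20.52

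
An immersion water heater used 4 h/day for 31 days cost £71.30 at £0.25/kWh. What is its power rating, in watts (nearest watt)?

2300 W

Energy = £71.30 ÷ £0.25/kWh = 285.2 kWh
Runtime = 4 h/day × 31 days = 124 h
Power = 285.2 kWh ÷ 124 h = 2.3 kW = 2300 W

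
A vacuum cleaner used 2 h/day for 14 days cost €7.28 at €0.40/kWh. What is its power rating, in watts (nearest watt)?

650 W

Energy = €7.28 ÷ €0.40/kWh = 18.2 kWh
Runtime = 2 h/day × 14 days = 28 h
Power = 18.2 kWh ÷ 28 h = 0.65 kW = 650 W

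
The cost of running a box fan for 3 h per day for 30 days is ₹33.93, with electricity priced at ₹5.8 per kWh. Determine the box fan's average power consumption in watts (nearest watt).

65 W

Energy = ₹33.93 ÷ ₹5.8/kWh = 5.85 kWh
Runtime = 3 h/day × 30 days = 90 h
Power = 5.85 kWh ÷ 90 h = 0.065 kW = 65 W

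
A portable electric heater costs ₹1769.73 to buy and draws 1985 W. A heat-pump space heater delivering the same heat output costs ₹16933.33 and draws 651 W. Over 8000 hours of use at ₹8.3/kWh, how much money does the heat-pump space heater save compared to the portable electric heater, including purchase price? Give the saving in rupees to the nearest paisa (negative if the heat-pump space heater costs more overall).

portable electric heater: ₹1769.73 + (1985/1000) kW × 8000 h × ₹8.3 = ₹1769.73 + ₹131804 = ₹133573.73
heat-pump space heater: ₹16933.33 + (651/1000) kW × 8000 h × ₹8.3 = ₹16933.33 + ₹43226.4 = ₹60159.73
Saving = ₹133573.73 − ₹60159.73 = ₹73414

₹73414.00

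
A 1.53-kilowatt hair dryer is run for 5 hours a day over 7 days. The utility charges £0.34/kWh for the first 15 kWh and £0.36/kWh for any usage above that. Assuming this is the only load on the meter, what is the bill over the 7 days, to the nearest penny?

£18.98

Runtime = 5 h/day × 7 days = 35 h
Energy = 1.53 kW × 35 h = 53.55 kWh
Tier 1 (0–15 kWh): 15 × £0.34 = £5.1
Above 15 kWh: 38.55 × £0.36 = £13.878
Bill = £18.98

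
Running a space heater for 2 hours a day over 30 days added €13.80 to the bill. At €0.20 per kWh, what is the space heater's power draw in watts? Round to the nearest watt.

Energy = €13.80 ÷ €0.20/kWh = 69 kWh
Runtime = 2 h/day × 30 days = 60 h
Power = 69 kWh ÷ 60 h = 1.15 kW = 1150 W

1150 W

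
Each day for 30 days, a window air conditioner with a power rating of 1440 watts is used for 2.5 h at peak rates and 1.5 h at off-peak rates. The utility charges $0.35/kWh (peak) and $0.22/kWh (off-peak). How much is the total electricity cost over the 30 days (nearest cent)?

Peak energy = 1.44 kW × 2.5 h × 30 = 108 kWh
Off-peak energy = 1.44 kW × 1.5 h × 30 = 64.8 kWh
Cost = 108 × $0.35 + 64.8 × $0.22 = $37.8 + $14.256 = $52.06

$52.06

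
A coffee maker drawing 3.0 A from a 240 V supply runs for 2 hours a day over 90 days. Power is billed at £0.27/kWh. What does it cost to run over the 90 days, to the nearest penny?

Power = 3.0 A × 240 V = 720 W = 0.72 kW
Runtime = 2 h/day × 90 days = 180 h
Energy = 0.72 kW × 180 h = 129.6 kWh
Cost = 129.6 kWh × £0.27/kWh = £34.99

£34.99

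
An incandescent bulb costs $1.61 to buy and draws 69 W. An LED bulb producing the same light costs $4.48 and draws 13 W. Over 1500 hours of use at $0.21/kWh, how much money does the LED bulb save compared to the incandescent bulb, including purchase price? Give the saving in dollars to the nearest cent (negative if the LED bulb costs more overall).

$14.77

incandescent bulb: $1.61 + (69/1000) kW × 1500 h × $0.21 = $1.61 + $21.735 = $23.345
LED bulb: $4.48 + (13/1000) kW × 1500 h × $0.21 = $4.48 + $4.095 = $8.575
Saving = $23.345 − $8.575 = $14.77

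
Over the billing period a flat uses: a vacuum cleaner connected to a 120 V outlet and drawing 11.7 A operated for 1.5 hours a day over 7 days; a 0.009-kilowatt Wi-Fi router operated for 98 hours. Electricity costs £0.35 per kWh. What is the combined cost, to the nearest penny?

£5.47

vacuum cleaner: Power = 11.7 A × 120 V = 1404 W = 1.404 kW
vacuum cleaner: Runtime = 1.5 h/day × 7 days = 10.5 h
vacuum cleaner: 1.404 kW × 10.5 h = 14.742 kWh
Wi-Fi router: 0.009 kW × 98 h = 0.882 kWh
Total energy = 15.624 kWh
Cost = 15.624 × £0.35 = £5.47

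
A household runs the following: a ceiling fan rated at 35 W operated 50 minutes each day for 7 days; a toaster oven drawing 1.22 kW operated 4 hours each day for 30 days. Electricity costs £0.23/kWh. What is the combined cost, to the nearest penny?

ceiling fan: Runtime = 50 min × 7 = 350 min = 5.833333… h
ceiling fan: 0.035 kW × 5.833333… h = 0.204166… kWh
toaster oven: Runtime = 4 h/day × 30 days = 120 h
toaster oven: 1.22 kW × 120 h = 146.4 kWh
Total energy = 146.604166… kWh
Cost = 146.604166… × £0.23 = £33.72

£33.72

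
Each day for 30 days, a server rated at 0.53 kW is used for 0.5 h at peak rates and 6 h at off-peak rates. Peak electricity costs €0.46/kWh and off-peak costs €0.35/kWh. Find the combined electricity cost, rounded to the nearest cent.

Peak energy = 0.53 kW × 0.5 h × 30 = 7.95 kWh
Off-peak energy = 0.53 kW × 6 h × 30 = 95.4 kWh
Cost = 7.95 × €0.46 + 95.4 × €0.35 = €3.657 + €33.39 = €37.05

€37.05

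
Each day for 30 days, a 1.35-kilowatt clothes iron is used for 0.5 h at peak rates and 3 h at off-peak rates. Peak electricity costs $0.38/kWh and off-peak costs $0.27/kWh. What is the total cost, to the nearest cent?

Peak energy = 1.35 kW × 0.5 h × 30 = 20.25 kWh
Off-peak energy = 1.35 kW × 3 h × 30 = 121.5 kWh
Cost = 20.25 × $0.38 + 121.5 × $0.27 = $7.695 + $32.805 = $40.50

$40.50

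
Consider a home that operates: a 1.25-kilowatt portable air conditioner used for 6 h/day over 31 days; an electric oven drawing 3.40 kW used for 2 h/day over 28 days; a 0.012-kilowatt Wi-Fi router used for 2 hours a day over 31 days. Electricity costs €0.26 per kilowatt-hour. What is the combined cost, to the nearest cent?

€110.15

portable air conditioner: Runtime = 6 h/day × 31 days = 186 h
portable air conditioner: 1.25 kW × 186 h = 232.5 kWh
electric oven: Runtime = 2 h/day × 28 days = 56 h
electric oven: 3.4 kW × 56 h = 190.4 kWh
Wi-Fi router: Runtime = 2 h/day × 31 days = 62 h
Wi-Fi router: 0.012 kW × 62 h = 0.744 kWh
Total energy = 423.644 kWh
Cost = 423.644 × €0.26 = €110.15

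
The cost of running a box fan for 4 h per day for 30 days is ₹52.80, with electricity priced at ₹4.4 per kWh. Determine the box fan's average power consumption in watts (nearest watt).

100 W

Energy = ₹52.80 ÷ ₹4.4/kWh = 12 kWh
Runtime = 4 h/day × 30 days = 120 h
Power = 12 kWh ÷ 120 h = 0.1 kW = 100 W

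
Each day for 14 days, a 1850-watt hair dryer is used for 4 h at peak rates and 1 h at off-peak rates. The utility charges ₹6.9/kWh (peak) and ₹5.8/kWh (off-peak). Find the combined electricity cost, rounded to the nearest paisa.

₹865.06

Peak energy = 1.85 kW × 4 h × 14 = 103.6 kWh
Off-peak energy = 1.85 kW × 1 h × 14 = 25.9 kWh
Cost = 103.6 × ₹6.9 + 25.9 × ₹5.8 = ₹714.84 + ₹150.22 = ₹865.06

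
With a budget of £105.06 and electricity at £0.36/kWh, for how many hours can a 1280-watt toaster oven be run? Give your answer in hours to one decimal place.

228.0 h

Energy available = £105.06 ÷ £0.36/kWh = 291.8333 kWh
Hours = 291.8333 kWh ÷ 1.28 kW = 228.0 h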